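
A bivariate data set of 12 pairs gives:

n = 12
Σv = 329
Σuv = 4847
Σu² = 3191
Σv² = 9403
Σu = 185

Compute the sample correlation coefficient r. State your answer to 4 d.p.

r = (nΣuv − ΣuΣv) / √[(nΣu² − (Σu)²)(nΣv² − (Σv)²)]
Numerator: 12×4847 − 185×329 = -2701
Denominator: √[(38292 − 34225)(112836 − 108241)] = √[4067 × 4595] = 4322.9463
r = -2701 / 4322.9463 ≈ -0.6248

-0.6248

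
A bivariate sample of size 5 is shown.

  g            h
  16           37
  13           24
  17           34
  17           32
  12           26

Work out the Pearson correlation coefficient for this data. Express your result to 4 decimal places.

0.8397

n = 5, Σg = 75, Σh = 153, Σg² = 1147, Σh² = 4801, Σgh = 2338
nΣgh − ΣgΣh = 11690 − 11475 = 215
nΣg² − (Σg)² = 5735 − 5625 = 110; nΣh² − (Σh)² = 24005 − 23409 = 596
r = 215 / √(110 × 596) = 215 / 256.0469 ≈ 0.8397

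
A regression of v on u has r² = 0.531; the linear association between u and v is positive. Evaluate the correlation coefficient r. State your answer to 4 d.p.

0.7287

|r| = √0.531 = 0.7287
The association is positive, so r = 0.7287.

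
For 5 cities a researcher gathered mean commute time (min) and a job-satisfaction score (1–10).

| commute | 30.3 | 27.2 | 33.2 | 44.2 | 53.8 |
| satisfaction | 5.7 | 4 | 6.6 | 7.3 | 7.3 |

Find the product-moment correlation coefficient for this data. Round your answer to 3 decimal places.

0.816

n = 5, Σx = 188.7, Σy = 30.9, Σx² = 7608.25, Σy² = 198.63, Σxy = 1216.03
nΣxy − ΣxΣy = 6080.15 − 5830.83 = 249.32
nΣx² − (Σx)² = 38041.25 − 35607.69 = 2433.56; nΣy² − (Σy)² = 993.15 − 954.81 = 38.34
r = 249.32 / √(2433.56 × 38.34) = 249.32 / 305.4549 ≈ 0.816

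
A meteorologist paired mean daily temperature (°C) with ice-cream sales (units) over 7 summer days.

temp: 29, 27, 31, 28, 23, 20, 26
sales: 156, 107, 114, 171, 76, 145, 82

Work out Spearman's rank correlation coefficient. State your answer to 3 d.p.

Rank temp: 6, 4, 7, 5, 2, 1, 3
Rank sales: 6, 3, 4, 7, 1, 5, 2
d = rank(temp) − rank(sales): 0, 1, 3, -2, 1, -4, 1; Σd² = 32
ρ = 1 − 6Σd² / [n(n²−1)] = 1 − 6×32 / (7×48) = 1 − 192/336 ≈ 0.429

0.429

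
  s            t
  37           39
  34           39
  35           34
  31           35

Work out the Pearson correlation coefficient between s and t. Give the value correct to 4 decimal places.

0.4690

n = 4, Σs = 137, Σt = 147, Σs² = 4711, Σt² = 5423, Σst = 5044
nΣst − ΣsΣt = 20176 − 20139 = 37
nΣs² − (Σs)² = 18844 − 18769 = 75; nΣt² − (Σt)² = 21692 − 21609 = 83
r = 37 / √(75 × 83) = 37 / 78.8987 ≈ 0.4690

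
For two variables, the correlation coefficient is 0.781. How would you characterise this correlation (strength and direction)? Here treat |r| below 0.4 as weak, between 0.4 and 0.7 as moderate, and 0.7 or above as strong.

r = 0.781 > 0 so the relationship is positive.
|r| = 0.781, which falls in the strong range.

strong positive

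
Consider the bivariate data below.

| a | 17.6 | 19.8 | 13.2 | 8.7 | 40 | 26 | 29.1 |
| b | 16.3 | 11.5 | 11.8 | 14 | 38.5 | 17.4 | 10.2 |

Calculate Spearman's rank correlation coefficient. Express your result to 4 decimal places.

0.2143

Rank a: 3, 4, 2, 1, 7, 5, 6
Rank b: 5, 2, 3, 4, 7, 6, 1
d = rank(a) − rank(b): -2, 2, -1, -3, 0, -1, 5; Σd² = 44
ρ = 1 − 6Σd² / [n(n²−1)] = 1 − 6×44 / (7×48) = 1 − 264/336 ≈ 0.2143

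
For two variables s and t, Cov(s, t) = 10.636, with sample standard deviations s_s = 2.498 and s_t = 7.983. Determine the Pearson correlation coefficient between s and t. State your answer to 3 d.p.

0.533

r = Cov(s,t) / (s_s · s_t) = 10.636 / (2.498 × 7.983)
  = 10.636 / 19.9415 ≈ 0.533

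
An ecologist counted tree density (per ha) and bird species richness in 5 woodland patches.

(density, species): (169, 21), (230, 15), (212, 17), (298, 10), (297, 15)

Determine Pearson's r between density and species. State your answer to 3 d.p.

n = 5, Σx = 1206, Σy = 78, Σx² = 303418, Σy² = 1280, Σxy = 18038
nΣxy − ΣxΣy = 90190 − 94068 = -3878
nΣx² − (Σx)² = 1517090 − 1454436 = 62654; nΣy² − (Σy)² = 6400 − 6084 = 316
r = -3878 / √(62654 × 316) = -3878 / 4449.5690 ≈ -0.872

-0.872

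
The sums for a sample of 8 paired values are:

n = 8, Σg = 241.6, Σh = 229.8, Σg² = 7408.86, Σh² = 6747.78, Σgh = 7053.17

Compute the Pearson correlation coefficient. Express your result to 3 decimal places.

0.881

r = (nΣgh − ΣgΣh) / √[(nΣg² − (Σg)²)(nΣh² − (Σh)²)]
Numerator: 8×7053.17 − 241.6×229.8 = 905.68
Denominator: √[(59270.88 − 58370.56)(53982.24 − 52808.04)] = √[900.32 × 1174.2] = 1028.1808
r = 905.68 / 1028.1808 ≈ 0.881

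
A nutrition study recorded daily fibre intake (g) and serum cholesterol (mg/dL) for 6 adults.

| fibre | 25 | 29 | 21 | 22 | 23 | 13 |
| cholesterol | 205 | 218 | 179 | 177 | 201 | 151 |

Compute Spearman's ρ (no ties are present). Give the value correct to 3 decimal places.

0.943

Rank fibre: 5, 6, 2, 3, 4, 1
Rank cholesterol: 5, 6, 3, 2, 4, 1
d = rank(fibre) − rank(cholesterol): 0, 0, -1, 1, 0, 0; Σd² = 2
ρ = 1 − 6Σd² / [n(n²−1)] = 1 − 6×2 / (6×35) = 1 − 12/210 ≈ 0.943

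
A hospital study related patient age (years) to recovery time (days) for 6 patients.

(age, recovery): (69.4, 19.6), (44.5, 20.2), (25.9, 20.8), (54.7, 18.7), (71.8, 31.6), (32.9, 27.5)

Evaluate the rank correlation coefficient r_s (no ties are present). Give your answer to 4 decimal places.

-0.0286

Rank age: 5, 3, 1, 4, 6, 2
Rank recovery: 2, 3, 4, 1, 6, 5
d = rank(age) − rank(recovery): 3, 0, -3, 3, 0, -3; Σd² = 36
ρ = 1 − 6Σd² / [n(n²−1)] = 1 − 6×36 / (6×35) = 1 − 216/210 ≈ -0.0286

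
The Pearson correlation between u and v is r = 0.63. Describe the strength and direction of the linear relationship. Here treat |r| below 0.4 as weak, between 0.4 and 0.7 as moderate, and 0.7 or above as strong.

r = 0.63 > 0 so the relationship is positive.
|r| = 0.63, which falls in the moderate range.

moderate positive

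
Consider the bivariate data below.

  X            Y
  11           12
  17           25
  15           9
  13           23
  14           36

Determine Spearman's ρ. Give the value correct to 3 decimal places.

Rank X: 1, 5, 4, 2, 3
Rank Y: 2, 4, 1, 3, 5
d = rank(X) − rank(Y): -1, 1, 3, -1, -2; Σd² = 16
ρ = 1 − 6Σd² / [n(n²−1)] = 1 − 6×16 / (5×24) = 1 − 96/120 ≈ 0.200

0.200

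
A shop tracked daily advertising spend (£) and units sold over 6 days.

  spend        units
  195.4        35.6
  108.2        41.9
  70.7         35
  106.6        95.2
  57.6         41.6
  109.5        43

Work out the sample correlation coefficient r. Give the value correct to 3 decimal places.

n = 6, Σx = 648, Σy = 292.3, Σx² = 81558.46, Σy² = 16890.57, Σxy = 31217.3
nΣxy − ΣxΣy = 187303.8 − 189410.4 = -2106.6
nΣx² − (Σx)² = 489350.76 − 419904 = 69446.76; nΣy² − (Σy)² = 101343.42 − 85439.29 = 15904.13
r = -2106.6 / √(69446.76 × 15904.13) = -2106.6 / 33233.8728 ≈ -0.063

-0.063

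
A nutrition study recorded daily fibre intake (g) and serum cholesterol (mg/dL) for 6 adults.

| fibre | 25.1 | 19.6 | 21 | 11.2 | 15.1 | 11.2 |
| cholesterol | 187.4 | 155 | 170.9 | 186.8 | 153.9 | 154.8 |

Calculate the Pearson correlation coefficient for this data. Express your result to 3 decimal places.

0.286

n = 6, Σx = 103.2, Σy = 1008.8, Σx² = 1934.06, Σy² = 170893.06, Σxy = 17480.45
nΣxy − ΣxΣy = 104882.7 − 104108.16 = 774.54
nΣx² − (Σx)² = 11604.36 − 10650.24 = 954.12; nΣy² − (Σy)² = 1025358.36 − 1017677.44 = 7680.92
r = 774.54 / √(954.12 × 7680.92) = 774.54 / 2707.1238 ≈ 0.286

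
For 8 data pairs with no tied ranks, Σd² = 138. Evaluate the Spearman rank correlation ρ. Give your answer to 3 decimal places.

ρ = 1 − 6Σd² / [n(n²−1)] = 1 − 6×138 / (8×63)
  = 1 − 828/504 = 1 − 1.6429 ≈ -0.643

-0.643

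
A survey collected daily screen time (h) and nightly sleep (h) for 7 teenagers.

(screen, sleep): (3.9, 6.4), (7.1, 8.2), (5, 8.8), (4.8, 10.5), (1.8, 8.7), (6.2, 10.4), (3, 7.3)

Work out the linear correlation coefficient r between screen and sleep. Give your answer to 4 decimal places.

0.3460

n = 7, Σx = 31.8, Σy = 60.3, Σx² = 164.34, Σy² = 533.03, Σxy = 279.62
nΣxy − ΣxΣy = 1957.34 − 1917.54 = 39.8
nΣx² − (Σx)² = 1150.38 − 1011.24 = 139.14; nΣy² − (Σy)² = 3731.21 − 3636.09 = 95.12
r = 39.8 / √(139.14 × 95.12) = 39.8 / 115.0435 ≈ 0.3460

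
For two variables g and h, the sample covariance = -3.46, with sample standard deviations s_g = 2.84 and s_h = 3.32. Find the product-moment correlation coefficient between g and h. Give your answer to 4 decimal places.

r = Cov(g,h) / (s_g · s_h) = -3.46 / (2.84 × 3.32)
  = -3.46 / 9.4288 ≈ -0.3670

-0.3670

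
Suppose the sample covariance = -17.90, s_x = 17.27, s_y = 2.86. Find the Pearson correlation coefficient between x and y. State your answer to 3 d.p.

r = Cov(x,y) / (s_x · s_y) = -17.90 / (17.27 × 2.86)
  = -17.90 / 49.3922 ≈ -0.362

-0.362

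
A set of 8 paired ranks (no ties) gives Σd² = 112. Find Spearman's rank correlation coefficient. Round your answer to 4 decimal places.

ρ = 1 − 6Σd² / [n(n²−1)] = 1 − 6×112 / (8×63)
  = 1 − 672/504 = 1 − 1.33333 ≈ -0.3333

-0.3333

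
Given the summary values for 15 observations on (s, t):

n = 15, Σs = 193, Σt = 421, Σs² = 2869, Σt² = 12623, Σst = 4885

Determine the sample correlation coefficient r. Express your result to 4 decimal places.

-0.9533

r = (nΣst − ΣsΣt) / √[(nΣs² − (Σs)²)(nΣt² − (Σt)²)]
Numerator: 15×4885 − 193×421 = -7978
Denominator: √[(43035 − 37249)(189345 − 177241)] = √[5786 × 12104] = 8368.6166
r = -7978 / 8368.6166 ≈ -0.9533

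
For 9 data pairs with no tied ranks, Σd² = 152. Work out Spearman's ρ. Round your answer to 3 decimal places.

ρ = 1 − 6Σd² / [n(n²−1)] = 1 − 6×152 / (9×80)
  = 1 − 912/720 = 1 − 1.2667 ≈ -0.267

-0.267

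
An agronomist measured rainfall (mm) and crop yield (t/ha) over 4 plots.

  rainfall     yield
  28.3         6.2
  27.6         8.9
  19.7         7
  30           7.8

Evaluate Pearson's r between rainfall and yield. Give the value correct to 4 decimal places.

0.2298

n = 4, Σx = 105.6, Σy = 29.9, Σx² = 2850.74, Σy² = 227.49, Σxy = 793
nΣxy − ΣxΣy = 3172 − 3157.44 = 14.56
nΣx² − (Σx)² = 11402.96 − 11151.36 = 251.6; nΣy² − (Σy)² = 909.96 − 894.01 = 15.95
r = 14.56 / √(251.6 × 15.95) = 14.56 / 63.3484 ≈ 0.2298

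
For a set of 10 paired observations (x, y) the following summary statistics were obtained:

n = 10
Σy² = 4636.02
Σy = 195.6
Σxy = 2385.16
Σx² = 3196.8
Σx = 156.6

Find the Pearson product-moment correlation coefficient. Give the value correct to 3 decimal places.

-0.873

r = (nΣxy − ΣxΣy) / √[(nΣx² − (Σx)²)(nΣy² − (Σy)²)]
Numerator: 10×2385.16 − 156.6×195.6 = -6779.36
Denominator: √[(31968 − 24523.56)(46360.2 − 38259.36)] = √[7444.44 × 8100.84] = 7765.7078
r = -6779.36 / 7765.7078 ≈ -0.873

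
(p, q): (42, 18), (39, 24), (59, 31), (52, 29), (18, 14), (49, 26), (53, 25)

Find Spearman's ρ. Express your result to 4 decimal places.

Rank p: 3, 2, 7, 5, 1, 4, 6
Rank q: 2, 3, 7, 6, 1, 5, 4
d = rank(p) − rank(q): 1, -1, 0, -1, 0, -1, 2; Σd² = 8
ρ = 1 − 6Σd² / [n(n²−1)] = 1 − 6×8 / (7×48) = 1 − 48/336 ≈ 0.8571

0.8571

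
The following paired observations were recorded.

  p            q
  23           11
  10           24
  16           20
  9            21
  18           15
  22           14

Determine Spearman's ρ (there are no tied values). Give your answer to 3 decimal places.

-0.943

Rank p: 6, 2, 3, 1, 4, 5
Rank q: 1, 6, 4, 5, 3, 2
d = rank(p) − rank(q): 5, -4, -1, -4, 1, 3; Σd² = 68
ρ = 1 − 6Σd² / [n(n²−1)] = 1 − 6×68 / (6×35) = 1 − 408/210 ≈ -0.943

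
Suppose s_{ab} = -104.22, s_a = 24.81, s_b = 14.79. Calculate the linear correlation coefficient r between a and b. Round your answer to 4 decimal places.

r = Cov(a,b) / (s_a · s_b) = -104.22 / (24.81 × 14.79)
  = -104.22 / 366.9399 ≈ -0.2840

-0.2840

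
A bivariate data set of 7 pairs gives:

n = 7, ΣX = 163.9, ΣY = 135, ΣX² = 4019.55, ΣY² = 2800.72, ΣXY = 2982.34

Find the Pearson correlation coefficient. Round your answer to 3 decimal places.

r = (nΣXY − ΣXΣY) / √[(nΣX² − (ΣX)²)(nΣY² − (ΣY)²)]
Numerator: 7×2982.34 − 163.9×135 = -1250.12
Denominator: √[(28136.85 − 26863.21)(19605.04 − 18225)] = √[1273.64 × 1380.04] = 1325.7730
r = -1250.12 / 1325.7730 ≈ -0.943

-0.943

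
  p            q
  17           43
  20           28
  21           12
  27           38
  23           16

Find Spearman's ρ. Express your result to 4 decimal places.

Rank p: 1, 2, 3, 5, 4
Rank q: 5, 3, 1, 4, 2
d = rank(p) − rank(q): -4, -1, 2, 1, 2; Σd² = 26
ρ = 1 − 6Σd² / [n(n²−1)] = 1 − 6×26 / (5×24) = 1 − 156/120 ≈ -0.3000

-0.3000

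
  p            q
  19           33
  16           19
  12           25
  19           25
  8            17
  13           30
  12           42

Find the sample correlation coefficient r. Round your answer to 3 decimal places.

n = 7, Σp = 99, Σq = 191, Σp² = 1499, Σq² = 5653, Σpq = 2736
nΣpq − ΣpΣq = 19152 − 18909 = 243
nΣp² − (Σp)² = 10493 − 9801 = 692; nΣq² − (Σq)² = 39571 − 36481 = 3090
r = 243 / √(692 × 3090) = 243 / 1462.2859 ≈ 0.166

0.166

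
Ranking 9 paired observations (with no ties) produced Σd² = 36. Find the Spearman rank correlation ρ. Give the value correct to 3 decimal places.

ρ = 1 − 6Σd² / [n(n²−1)] = 1 − 6×36 / (9×80)
  = 1 − 216/720 = 1 − 0.3000 ≈ 0.700

0.700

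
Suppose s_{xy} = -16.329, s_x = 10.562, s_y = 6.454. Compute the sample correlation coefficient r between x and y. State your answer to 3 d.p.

r = Cov(x,y) / (s_x · s_y) = -16.329 / (10.562 × 6.454)
  = -16.329 / 68.1671 ≈ -0.240

-0.240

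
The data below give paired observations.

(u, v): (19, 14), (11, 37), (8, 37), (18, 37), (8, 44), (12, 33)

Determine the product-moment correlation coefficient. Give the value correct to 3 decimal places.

-0.712

n = 6, Σu = 76, Σv = 202, Σu² = 1078, Σv² = 7328, Σuv = 2383
nΣuv − ΣuΣv = 14298 − 15352 = -1054
nΣu² − (Σu)² = 6468 − 5776 = 692; nΣv² − (Σv)² = 43968 − 40804 = 3164
r = -1054 / √(692 × 3164) = -1054 / 1479.6919 ≈ -0.712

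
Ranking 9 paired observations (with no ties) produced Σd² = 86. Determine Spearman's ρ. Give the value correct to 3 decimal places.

0.283

ρ = 1 − 6Σd² / [n(n²−1)] = 1 − 6×86 / (9×80)
  = 1 − 516/720 = 1 − 0.7167 ≈ 0.283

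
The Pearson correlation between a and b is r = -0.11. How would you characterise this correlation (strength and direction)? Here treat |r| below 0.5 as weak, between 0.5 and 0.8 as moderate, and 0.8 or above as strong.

r = -0.11 < 0 so the relationship is negative.
|r| = 0.11, which falls in the weak range.

weak negative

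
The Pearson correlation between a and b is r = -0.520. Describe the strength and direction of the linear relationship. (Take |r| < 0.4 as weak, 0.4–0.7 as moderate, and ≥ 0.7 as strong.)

moderate negative

r = -0.520 < 0 so the relationship is negative.
|r| = 0.520, which falls in the moderate range.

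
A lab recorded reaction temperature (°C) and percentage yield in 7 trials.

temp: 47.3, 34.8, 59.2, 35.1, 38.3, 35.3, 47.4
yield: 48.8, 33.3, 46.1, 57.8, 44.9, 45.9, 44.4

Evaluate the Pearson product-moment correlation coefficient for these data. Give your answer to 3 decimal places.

n = 7, Σx = 297.4, Σy = 321.2, Σx² = 13144.72, Σy² = 15050.56, Σxy = 13669.48
nΣxy − ΣxΣy = 95686.36 − 95524.88 = 161.48
nΣx² − (Σx)² = 92013.04 − 88446.76 = 3566.28; nΣy² − (Σy)² = 105353.92 − 103169.44 = 2184.48
r = 161.48 / √(3566.28 × 2184.48) = 161.48 / 2791.1409 ≈ 0.058

0.058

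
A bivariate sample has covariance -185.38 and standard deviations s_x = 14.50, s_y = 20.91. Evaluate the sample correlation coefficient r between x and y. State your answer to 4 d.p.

r = Cov(x,y) / (s_x · s_y) = -185.38 / (14.50 × 20.91)
  = -185.38 / 303.1950 ≈ -0.6114

-0.6114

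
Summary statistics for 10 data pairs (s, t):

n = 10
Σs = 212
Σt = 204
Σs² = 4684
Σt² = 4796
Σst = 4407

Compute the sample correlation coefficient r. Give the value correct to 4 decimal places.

r = (nΣst − ΣsΣt) / √[(nΣs² − (Σs)²)(nΣt² − (Σt)²)]
Numerator: 10×4407 − 212×204 = 822
Denominator: √[(46840 − 44944)(47960 − 41616)] = √[1896 × 6344] = 3468.1730
r = 822 / 3468.1730 ≈ 0.2370

0.2370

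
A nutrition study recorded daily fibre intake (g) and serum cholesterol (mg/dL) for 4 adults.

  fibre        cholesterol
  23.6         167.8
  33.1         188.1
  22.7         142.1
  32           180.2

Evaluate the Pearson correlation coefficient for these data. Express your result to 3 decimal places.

n = 4, Σx = 111.4, Σy = 678.2, Σx² = 3191.86, Σy² = 116202.9, Σxy = 19178.26
nΣxy − ΣxΣy = 76713.04 − 75551.48 = 1161.56
nΣx² − (Σx)² = 12767.44 − 12409.96 = 357.48; nΣy² − (Σy)² = 464811.6 − 459955.24 = 4856.36
r = 1161.56 / √(357.48 × 4856.36) = 1161.56 / 1317.5931 ≈ 0.882

0.882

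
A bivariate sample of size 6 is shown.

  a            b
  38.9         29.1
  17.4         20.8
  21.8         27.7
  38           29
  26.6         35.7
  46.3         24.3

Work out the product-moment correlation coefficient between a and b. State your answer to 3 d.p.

0.094

n = 6, Σa = 189, Σb = 166.6, Σa² = 6586.46, Σb² = 4752.72, Σab = 5274.48
nΣab − ΣaΣb = 31646.88 − 31487.4 = 159.48
nΣa² − (Σa)² = 39518.76 − 35721 = 3797.76; nΣb² − (Σb)² = 28516.32 − 27755.56 = 760.76
r = 159.48 / √(3797.76 × 760.76) = 159.48 / 1699.7600 ≈ 0.094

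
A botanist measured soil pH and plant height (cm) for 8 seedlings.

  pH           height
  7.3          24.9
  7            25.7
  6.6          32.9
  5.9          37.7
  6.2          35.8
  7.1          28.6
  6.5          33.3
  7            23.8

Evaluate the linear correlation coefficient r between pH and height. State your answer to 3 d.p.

-0.935

n = 8, Σx = 53.6, Σy = 242.7, Σx² = 360.76, Σy² = 7559.13, Σxy = 1609.31
nΣxy − ΣxΣy = 12874.48 − 13008.72 = -134.24
nΣx² − (Σx)² = 2886.08 − 2872.96 = 13.12; nΣy² − (Σy)² = 60473.04 − 58903.29 = 1569.75
r = -134.24 / √(13.12 × 1569.75) = -134.24 / 143.5100 ≈ -0.935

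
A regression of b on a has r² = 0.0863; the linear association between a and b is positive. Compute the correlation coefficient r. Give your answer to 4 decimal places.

0.2938

|r| = √0.0863 = 0.2938
The association is positive, so r = 0.2938.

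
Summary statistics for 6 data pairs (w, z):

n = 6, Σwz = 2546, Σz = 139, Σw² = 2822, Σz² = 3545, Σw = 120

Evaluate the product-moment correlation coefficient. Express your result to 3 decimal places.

r = (nΣwz − ΣwΣz) / √[(nΣw² − (Σw)²)(nΣz² − (Σz)²)]
Numerator: 6×2546 − 120×139 = -1404
Denominator: √[(16932 − 14400)(21270 − 19321)] = √[2532 × 1949] = 2221.4563
r = -1404 / 2221.4563 ≈ -0.632

-0.632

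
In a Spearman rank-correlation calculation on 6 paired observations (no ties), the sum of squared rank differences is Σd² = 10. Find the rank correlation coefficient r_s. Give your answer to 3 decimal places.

0.714

ρ = 1 − 6Σd² / [n(n²−1)] = 1 − 6×10 / (6×35)
  = 1 − 60/210 = 1 − 0.2857 ≈ 0.714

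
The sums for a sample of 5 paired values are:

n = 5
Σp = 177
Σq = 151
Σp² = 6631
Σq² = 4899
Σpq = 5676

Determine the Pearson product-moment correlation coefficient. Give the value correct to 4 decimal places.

0.9399

r = (nΣpq − ΣpΣq) / √[(nΣp² − (Σp)²)(nΣq² − (Σq)²)]
Numerator: 5×5676 − 177×151 = 1653
Denominator: √[(33155 − 31329)(24495 − 22801)] = √[1826 × 1694] = 1758.7621
r = 1653 / 1758.7621 ≈ 0.9399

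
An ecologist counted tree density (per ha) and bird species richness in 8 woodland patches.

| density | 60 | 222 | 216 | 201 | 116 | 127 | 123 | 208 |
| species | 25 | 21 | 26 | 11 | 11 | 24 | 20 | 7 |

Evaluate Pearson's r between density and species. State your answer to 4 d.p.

n = 8, Σx = 1273, Σy = 145, Σx² = 227919, Σy² = 3009, Σxy = 22229
nΣxy − ΣxΣy = 177832 − 184585 = -6753
nΣx² − (Σx)² = 1823352 − 1620529 = 202823; nΣy² − (Σy)² = 24072 − 21025 = 3047
r = -6753 / √(202823 × 3047) = -6753 / 24859.6396 ≈ -0.2716

-0.2716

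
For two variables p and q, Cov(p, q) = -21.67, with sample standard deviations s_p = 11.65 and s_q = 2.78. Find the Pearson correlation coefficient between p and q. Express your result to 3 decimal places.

r = Cov(p,q) / (s_p · s_q) = -21.67 / (11.65 × 2.78)
  = -21.67 / 32.3870 ≈ -0.669

-0.669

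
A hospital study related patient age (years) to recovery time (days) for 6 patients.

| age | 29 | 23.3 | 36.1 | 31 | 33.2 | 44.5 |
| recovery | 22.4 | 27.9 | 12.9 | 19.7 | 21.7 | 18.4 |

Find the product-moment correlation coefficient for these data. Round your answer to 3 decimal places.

-0.707

n = 6, Σx = 197.1, Σy = 123, Σx² = 6730.59, Σy² = 2644.12, Σxy = 3915.3
nΣxy − ΣxΣy = 23491.8 − 24243.3 = -751.5
nΣx² − (Σx)² = 40383.54 − 38848.41 = 1535.13; nΣy² − (Σy)² = 15864.72 − 15129 = 735.72
r = -751.5 / √(1535.13 × 735.72) = -751.5 / 1062.7445 ≈ -0.707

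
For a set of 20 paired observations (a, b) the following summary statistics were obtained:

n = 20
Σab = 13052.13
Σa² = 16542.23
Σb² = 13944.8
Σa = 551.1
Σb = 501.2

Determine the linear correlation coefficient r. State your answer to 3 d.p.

-0.553

r = (nΣab − ΣaΣb) / √[(nΣa² − (Σa)²)(nΣb² − (Σb)²)]
Numerator: 20×13052.13 − 551.1×501.2 = -15168.72
Denominator: √[(330844.6 − 303711.21)(278896 − 251201.44)] = √[27133.39 × 27694.56] = 27412.5391
r = -15168.72 / 27412.5391 ≈ -0.553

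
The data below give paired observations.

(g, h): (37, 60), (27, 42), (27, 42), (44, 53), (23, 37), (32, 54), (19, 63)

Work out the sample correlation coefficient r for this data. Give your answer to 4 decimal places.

0.2286

n = 7, Σg = 209, Σh = 351, Σg² = 6677, Σh² = 18191, Σgh = 10596
nΣgh − ΣgΣh = 74172 − 73359 = 813
nΣg² − (Σg)² = 46739 − 43681 = 3058; nΣh² − (Σh)² = 127337 − 123201 = 4136
r = 813 / √(3058 × 4136) = 813 / 3556.3869 ≈ 0.2286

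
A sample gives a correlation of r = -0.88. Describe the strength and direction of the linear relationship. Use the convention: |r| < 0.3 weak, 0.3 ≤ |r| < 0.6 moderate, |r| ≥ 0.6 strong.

r = -0.88 < 0 so the relationship is negative.
|r| = 0.88, which falls in the strong range.

strong negative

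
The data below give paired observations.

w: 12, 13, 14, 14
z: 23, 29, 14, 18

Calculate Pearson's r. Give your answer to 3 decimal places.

n = 4, Σw = 53, Σz = 84, Σw² = 705, Σz² = 1890, Σwz = 1101
nΣwz − ΣwΣz = 4404 − 4452 = -48
nΣw² − (Σw)² = 2820 − 2809 = 11; nΣz² − (Σz)² = 7560 − 7056 = 504
r = -48 / √(11 × 504) = -48 / 74.4580 ≈ -0.645

-0.645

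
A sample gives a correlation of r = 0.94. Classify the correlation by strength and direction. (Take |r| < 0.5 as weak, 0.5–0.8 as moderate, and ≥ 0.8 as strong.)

r = 0.94 > 0 so the relationship is positive.
|r| = 0.94, which falls in the strong range.

strong positive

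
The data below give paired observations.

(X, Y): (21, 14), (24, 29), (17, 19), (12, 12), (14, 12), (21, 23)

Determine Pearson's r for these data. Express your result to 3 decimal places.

0.807

n = 6, ΣX = 109, ΣY = 109, ΣX² = 2087, ΣY² = 2215, ΣXY = 2108
nΣXY − ΣXΣY = 12648 − 11881 = 767
nΣX² − (ΣX)² = 12522 − 11881 = 641; nΣY² − (ΣY)² = 13290 − 11881 = 1409
r = 767 / √(641 × 1409) = 767 / 950.3520 ≈ 0.807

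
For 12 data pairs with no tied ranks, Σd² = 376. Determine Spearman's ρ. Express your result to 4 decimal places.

-0.3147

ρ = 1 − 6Σd² / [n(n²−1)] = 1 − 6×376 / (12×143)
  = 1 − 2256/1716 = 1 − 1.31469 ≈ -0.3147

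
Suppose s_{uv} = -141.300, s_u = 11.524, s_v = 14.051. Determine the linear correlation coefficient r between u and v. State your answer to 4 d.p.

-0.8726

r = Cov(u,v) / (s_u · s_v) = -141.300 / (11.524 × 14.051)
  = -141.300 / 161.9237 ≈ -0.8726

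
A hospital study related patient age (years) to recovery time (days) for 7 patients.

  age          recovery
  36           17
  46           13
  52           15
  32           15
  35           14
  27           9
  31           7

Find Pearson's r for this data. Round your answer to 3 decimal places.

0.473

n = 7, Σx = 259, Σy = 90, Σx² = 10055, Σy² = 1234, Σxy = 3420
nΣxy − ΣxΣy = 23940 − 23310 = 630
nΣx² − (Σx)² = 70385 − 67081 = 3304; nΣy² − (Σy)² = 8638 − 8100 = 538
r = 630 / √(3304 × 538) = 630 / 1333.2487 ≈ 0.473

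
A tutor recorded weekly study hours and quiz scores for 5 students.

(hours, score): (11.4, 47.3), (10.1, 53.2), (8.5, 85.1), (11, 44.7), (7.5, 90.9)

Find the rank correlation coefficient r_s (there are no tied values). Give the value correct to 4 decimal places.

Rank hours: 5, 3, 2, 4, 1
Rank score: 2, 3, 4, 1, 5
d = rank(hours) − rank(score): 3, 0, -2, 3, -4; Σd² = 38
ρ = 1 − 6Σd² / [n(n²−1)] = 1 − 6×38 / (5×24) = 1 − 228/120 ≈ -0.9000

-0.9000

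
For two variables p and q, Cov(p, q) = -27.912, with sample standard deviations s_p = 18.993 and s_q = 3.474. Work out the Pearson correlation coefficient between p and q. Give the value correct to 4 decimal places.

r = Cov(p,q) / (s_p · s_q) = -27.912 / (18.993 × 3.474)
  = -27.912 / 65.9817 ≈ -0.4230

-0.4230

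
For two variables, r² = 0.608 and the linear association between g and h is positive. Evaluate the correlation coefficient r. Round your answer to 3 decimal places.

|r| = √0.608 = 0.780
The association is positive, so r = 0.780.

0.780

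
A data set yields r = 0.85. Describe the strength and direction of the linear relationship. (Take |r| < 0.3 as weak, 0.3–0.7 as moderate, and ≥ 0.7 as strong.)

strong positive

r = 0.85 > 0 so the relationship is positive.
|r| = 0.85, which falls in the strong range.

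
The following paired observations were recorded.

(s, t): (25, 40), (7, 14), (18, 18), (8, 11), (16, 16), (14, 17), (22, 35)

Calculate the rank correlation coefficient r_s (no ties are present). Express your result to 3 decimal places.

0.929

Rank s: 7, 1, 5, 2, 4, 3, 6
Rank t: 7, 2, 5, 1, 3, 4, 6
d = rank(s) − rank(t): 0, -1, 0, 1, 1, -1, 0; Σd² = 4
ρ = 1 − 6Σd² / [n(n²−1)] = 1 − 6×4 / (7×48) = 1 − 24/336 ≈ 0.929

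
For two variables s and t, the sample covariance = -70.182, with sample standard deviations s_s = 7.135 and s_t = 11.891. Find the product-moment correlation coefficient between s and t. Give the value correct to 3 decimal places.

r = Cov(s,t) / (s_s · s_t) = -70.182 / (7.135 × 11.891)
  = -70.182 / 84.8423 ≈ -0.827

-0.827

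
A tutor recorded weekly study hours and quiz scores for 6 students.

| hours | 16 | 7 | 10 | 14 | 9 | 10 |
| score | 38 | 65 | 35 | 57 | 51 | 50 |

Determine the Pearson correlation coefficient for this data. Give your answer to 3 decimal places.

-0.454

n = 6, Σx = 66, Σy = 296, Σx² = 782, Σy² = 15244, Σxy = 3170
nΣxy − ΣxΣy = 19020 − 19536 = -516
nΣx² − (Σx)² = 4692 − 4356 = 336; nΣy² − (Σy)² = 91464 − 87616 = 3848
r = -516 / √(336 × 3848) = -516 / 1137.0699 ≈ -0.454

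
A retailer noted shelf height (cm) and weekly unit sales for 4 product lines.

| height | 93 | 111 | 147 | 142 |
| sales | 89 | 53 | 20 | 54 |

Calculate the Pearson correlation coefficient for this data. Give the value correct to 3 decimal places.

n = 4, Σx = 493, Σy = 216, Σx² = 62743, Σy² = 14046, Σxy = 24768
nΣxy − ΣxΣy = 99072 − 106488 = -7416
nΣx² − (Σx)² = 250972 − 243049 = 7923; nΣy² − (Σy)² = 56184 − 46656 = 9528
r = -7416 / √(7923 × 9528) = -7416 / 8688.5179 ≈ -0.854

-0.854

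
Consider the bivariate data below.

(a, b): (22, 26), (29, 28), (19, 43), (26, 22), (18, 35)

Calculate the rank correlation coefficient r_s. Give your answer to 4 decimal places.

-0.6000

Rank a: 3, 5, 2, 4, 1
Rank b: 2, 3, 5, 1, 4
d = rank(a) − rank(b): 1, 2, -3, 3, -3; Σd² = 32
ρ = 1 − 6Σd² / [n(n²−1)] = 1 − 6×32 / (5×24) = 1 − 192/120 ≈ -0.6000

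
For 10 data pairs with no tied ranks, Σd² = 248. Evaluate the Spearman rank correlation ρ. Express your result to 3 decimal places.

-0.503

ρ = 1 − 6Σd² / [n(n²−1)] = 1 − 6×248 / (10×99)
  = 1 − 1488/990 = 1 − 1.5030 ≈ -0.503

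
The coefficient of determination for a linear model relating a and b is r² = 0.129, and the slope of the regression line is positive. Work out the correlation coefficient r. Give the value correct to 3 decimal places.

|r| = √0.129 = 0.359
The association is positive, so r = 0.359.

0.359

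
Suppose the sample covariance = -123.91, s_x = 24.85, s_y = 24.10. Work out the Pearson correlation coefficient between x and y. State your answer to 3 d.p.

r = Cov(x,y) / (s_x · s_y) = -123.91 / (24.85 × 24.10)
  = -123.91 / 598.8850 ≈ -0.207

-0.207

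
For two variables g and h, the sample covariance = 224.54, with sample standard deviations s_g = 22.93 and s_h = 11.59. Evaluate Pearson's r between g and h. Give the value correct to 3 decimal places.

r = Cov(g,h) / (s_g · s_h) = 224.54 / (22.93 × 11.59)
  = 224.54 / 265.7587 ≈ 0.845

0.845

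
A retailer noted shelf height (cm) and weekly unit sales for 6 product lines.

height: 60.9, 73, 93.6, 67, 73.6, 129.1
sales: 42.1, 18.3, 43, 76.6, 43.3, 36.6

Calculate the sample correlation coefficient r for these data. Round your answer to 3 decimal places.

-0.239

n = 6, Σx = 497.2, Σy = 259.9, Σx² = 44371.54, Σy² = 13038.31, Σxy = 20968.73
nΣxy − ΣxΣy = 125812.38 − 129222.28 = -3409.9
nΣx² − (Σx)² = 266229.24 − 247207.84 = 19021.4; nΣy² − (Σy)² = 78229.86 − 67548.01 = 10681.85
r = -3409.9 / √(19021.4 × 10681.85) = -3409.9 / 14254.2535 ≈ -0.239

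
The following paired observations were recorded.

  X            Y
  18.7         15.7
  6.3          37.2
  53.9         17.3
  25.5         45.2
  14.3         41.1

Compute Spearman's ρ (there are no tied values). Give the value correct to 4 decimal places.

Rank X: 3, 1, 5, 4, 2
Rank Y: 1, 3, 2, 5, 4
d = rank(X) − rank(Y): 2, -2, 3, -1, -2; Σd² = 22
ρ = 1 − 6Σd² / [n(n²−1)] = 1 − 6×22 / (5×24) = 1 − 132/120 ≈ -0.1000

-0.1000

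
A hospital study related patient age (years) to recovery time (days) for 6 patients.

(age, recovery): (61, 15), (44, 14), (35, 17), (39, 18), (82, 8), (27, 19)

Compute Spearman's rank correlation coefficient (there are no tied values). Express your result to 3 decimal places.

Rank age: 5, 4, 2, 3, 6, 1
Rank recovery: 3, 2, 4, 5, 1, 6
d = rank(age) − rank(recovery): 2, 2, -2, -2, 5, -5; Σd² = 66
ρ = 1 − 6Σd² / [n(n²−1)] = 1 − 6×66 / (6×35) = 1 − 396/210 ≈ -0.886

-0.886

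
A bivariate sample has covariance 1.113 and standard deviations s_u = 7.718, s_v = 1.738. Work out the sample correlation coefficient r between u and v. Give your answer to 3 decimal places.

0.083

r = Cov(u,v) / (s_u · s_v) = 1.113 / (7.718 × 1.738)
  = 1.113 / 13.4139 ≈ 0.083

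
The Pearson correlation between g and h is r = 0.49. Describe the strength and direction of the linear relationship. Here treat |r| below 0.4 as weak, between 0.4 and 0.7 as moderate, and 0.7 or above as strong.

moderate positive

r = 0.49 > 0 so the relationship is positive.
|r| = 0.49, which falls in the moderate range.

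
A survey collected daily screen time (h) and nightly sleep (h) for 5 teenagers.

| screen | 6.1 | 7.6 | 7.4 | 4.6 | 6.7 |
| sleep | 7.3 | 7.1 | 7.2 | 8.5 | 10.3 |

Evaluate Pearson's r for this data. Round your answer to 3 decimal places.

n = 5, Σx = 32.4, Σy = 40.4, Σx² = 215.78, Σy² = 333.88, Σxy = 259.88
nΣxy − ΣxΣy = 1299.4 − 1308.96 = -9.56
nΣx² − (Σx)² = 1078.9 − 1049.76 = 29.14; nΣy² − (Σy)² = 1669.4 − 1632.16 = 37.24
r = -9.56 / √(29.14 × 37.24) = -9.56 / 32.9420 ≈ -0.290

-0.290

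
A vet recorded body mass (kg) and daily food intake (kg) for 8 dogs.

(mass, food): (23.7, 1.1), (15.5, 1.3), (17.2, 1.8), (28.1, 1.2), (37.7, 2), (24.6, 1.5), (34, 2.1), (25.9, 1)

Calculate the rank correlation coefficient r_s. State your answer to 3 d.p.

Rank mass: 3, 1, 2, 6, 8, 4, 7, 5
Rank food: 2, 4, 6, 3, 7, 5, 8, 1
d = rank(mass) − rank(food): 1, -3, -4, 3, 1, -1, -1, 4; Σd² = 54
ρ = 1 − 6Σd² / [n(n²−1)] = 1 − 6×54 / (8×63) = 1 − 324/504 ≈ 0.357

0.357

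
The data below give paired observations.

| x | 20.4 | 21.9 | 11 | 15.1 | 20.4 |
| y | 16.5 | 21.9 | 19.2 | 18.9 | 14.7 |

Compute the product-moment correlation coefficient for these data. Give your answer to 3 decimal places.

-0.139

n = 5, Σx = 88.8, Σy = 91.2, Σx² = 1660.94, Σy² = 1693.8, Σxy = 1612.68
nΣxy − ΣxΣy = 8063.4 − 8098.56 = -35.16
nΣx² − (Σx)² = 8304.7 − 7885.44 = 419.26; nΣy² − (Σy)² = 8469 − 8317.44 = 151.56
r = -35.16 / √(419.26 × 151.56) = -35.16 / 252.0775 ≈ -0.139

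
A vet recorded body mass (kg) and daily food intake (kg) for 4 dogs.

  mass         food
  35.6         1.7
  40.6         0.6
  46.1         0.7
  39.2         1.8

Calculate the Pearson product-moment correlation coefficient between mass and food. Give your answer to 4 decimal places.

n = 4, Σx = 161.5, Σy = 4.8, Σx² = 6577.57, Σy² = 6.98, Σxy = 187.71
nΣxy − ΣxΣy = 750.84 − 775.2 = -24.36
nΣx² − (Σx)² = 26310.28 − 26082.25 = 228.03; nΣy² − (Σy)² = 27.92 − 23.04 = 4.88
r = -24.36 / √(228.03 × 4.88) = -24.36 / 33.3585 ≈ -0.7302

-0.7302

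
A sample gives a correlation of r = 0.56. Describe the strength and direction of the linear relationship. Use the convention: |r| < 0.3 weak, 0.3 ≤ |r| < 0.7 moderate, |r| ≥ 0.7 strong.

moderate positive

r = 0.56 > 0 so the relationship is positive.
|r| = 0.56, which falls in the moderate range.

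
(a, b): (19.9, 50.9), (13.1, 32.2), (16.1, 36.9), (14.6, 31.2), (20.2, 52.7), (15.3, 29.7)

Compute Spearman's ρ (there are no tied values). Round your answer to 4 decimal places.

0.7714

Rank a: 5, 1, 4, 2, 6, 3
Rank b: 5, 3, 4, 2, 6, 1
d = rank(a) − rank(b): 0, -2, 0, 0, 0, 2; Σd² = 8
ρ = 1 − 6Σd² / [n(n²−1)] = 1 − 6×8 / (6×35) = 1 − 48/210 ≈ 0.7714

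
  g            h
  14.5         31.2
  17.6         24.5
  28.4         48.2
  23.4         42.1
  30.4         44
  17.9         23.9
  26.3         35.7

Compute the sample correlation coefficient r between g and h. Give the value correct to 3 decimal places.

0.831

n = 7, Σg = 158.5, Σh = 249.6, Σg² = 3810.39, Σh² = 9451.04, Σgh = 5941.94
nΣgh − ΣgΣh = 41593.58 − 39561.6 = 2031.98
nΣg² − (Σg)² = 26672.73 − 25122.25 = 1550.48; nΣh² − (Σh)² = 66157.28 − 62300.16 = 3857.12
r = 2031.98 / √(1550.48 × 3857.12) = 2031.98 / 2445.4831 ≈ 0.831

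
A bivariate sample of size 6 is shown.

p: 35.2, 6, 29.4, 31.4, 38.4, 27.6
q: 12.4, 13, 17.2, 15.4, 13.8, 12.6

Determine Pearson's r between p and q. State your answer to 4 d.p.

0.1685

n = 6, Σp = 168, Σq = 84.4, Σp² = 5361.68, Σq² = 1204.96, Σpq = 2381.4
nΣpq − ΣpΣq = 14288.4 − 14179.2 = 109.2
nΣp² − (Σp)² = 32170.08 − 28224 = 3946.08; nΣq² − (Σq)² = 7229.76 − 7123.36 = 106.4
r = 109.2 / √(3946.08 × 106.4) = 109.2 / 647.9683 ≈ 0.1685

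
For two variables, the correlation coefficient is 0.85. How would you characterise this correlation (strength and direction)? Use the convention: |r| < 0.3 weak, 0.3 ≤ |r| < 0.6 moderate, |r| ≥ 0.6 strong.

r = 0.85 > 0 so the relationship is positive.
|r| = 0.85, which falls in the strong range.

strong positive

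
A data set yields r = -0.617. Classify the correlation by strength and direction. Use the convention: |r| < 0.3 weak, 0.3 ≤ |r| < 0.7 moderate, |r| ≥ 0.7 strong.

r = -0.617 < 0 so the relationship is negative.
|r| = 0.617, which falls in the moderate range.

moderate negative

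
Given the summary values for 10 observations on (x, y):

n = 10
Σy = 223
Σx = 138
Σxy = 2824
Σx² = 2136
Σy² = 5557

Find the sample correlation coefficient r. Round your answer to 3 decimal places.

-0.689

r = (nΣxy − ΣxΣy) / √[(nΣx² − (Σx)²)(nΣy² − (Σy)²)]
Numerator: 10×2824 − 138×223 = -2534
Denominator: √[(21360 − 19044)(55570 − 49729)] = √[2316 × 5841] = 3678.0098
r = -2534 / 3678.0098 ≈ -0.689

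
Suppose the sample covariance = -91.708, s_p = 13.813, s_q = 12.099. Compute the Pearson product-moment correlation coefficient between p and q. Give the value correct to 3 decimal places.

r = Cov(p,q) / (s_p · s_q) = -91.708 / (13.813 × 12.099)
  = -91.708 / 167.1235 ≈ -0.549

-0.549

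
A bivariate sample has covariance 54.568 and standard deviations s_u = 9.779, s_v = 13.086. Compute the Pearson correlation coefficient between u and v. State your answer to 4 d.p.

r = Cov(u,v) / (s_u · s_v) = 54.568 / (9.779 × 13.086)
  = 54.568 / 127.9680 ≈ 0.4264

0.4264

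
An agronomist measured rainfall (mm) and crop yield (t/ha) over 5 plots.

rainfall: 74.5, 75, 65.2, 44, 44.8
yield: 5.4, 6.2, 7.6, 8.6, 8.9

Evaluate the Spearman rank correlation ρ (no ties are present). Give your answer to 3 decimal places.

Rank rainfall: 4, 5, 3, 1, 2
Rank yield: 1, 2, 3, 4, 5
d = rank(rainfall) − rank(yield): 3, 3, 0, -3, -3; Σd² = 36
ρ = 1 − 6Σd² / [n(n²−1)] = 1 − 6×36 / (5×24) = 1 − 216/120 ≈ -0.800

-0.800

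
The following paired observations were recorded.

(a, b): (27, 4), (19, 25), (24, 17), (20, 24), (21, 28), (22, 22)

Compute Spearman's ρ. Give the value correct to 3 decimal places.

Rank a: 6, 1, 5, 2, 3, 4
Rank b: 1, 5, 2, 4, 6, 3
d = rank(a) − rank(b): 5, -4, 3, -2, -3, 1; Σd² = 64
ρ = 1 − 6Σd² / [n(n²−1)] = 1 − 6×64 / (6×35) = 1 − 384/210 ≈ -0.829

-0.829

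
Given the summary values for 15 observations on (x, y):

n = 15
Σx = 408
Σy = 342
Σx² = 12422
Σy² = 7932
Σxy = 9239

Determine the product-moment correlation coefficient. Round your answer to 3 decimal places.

r = (nΣxy − ΣxΣy) / √[(nΣx² − (Σx)²)(nΣy² − (Σy)²)]
Numerator: 15×9239 − 408×342 = -951
Denominator: √[(186330 − 166464)(118980 − 116964)] = √[19866 × 2016] = 6328.4956
r = -951 / 6328.4956 ≈ -0.150

-0.150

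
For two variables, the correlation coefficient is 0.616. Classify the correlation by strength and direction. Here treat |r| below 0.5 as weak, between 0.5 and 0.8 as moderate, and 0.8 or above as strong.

moderate positive

r = 0.616 > 0 so the relationship is positive.
|r| = 0.616, which falls in the moderate range.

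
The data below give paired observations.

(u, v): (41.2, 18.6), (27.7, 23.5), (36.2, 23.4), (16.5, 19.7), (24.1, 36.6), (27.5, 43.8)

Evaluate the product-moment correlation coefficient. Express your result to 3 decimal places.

n = 6, Σu = 173.2, Σv = 165.6, Σu² = 5384.48, Σv² = 5091.86, Σuv = 4675.96
nΣuv − ΣuΣv = 28055.76 − 28681.92 = -626.16
nΣu² − (Σu)² = 32306.88 − 29998.24 = 2308.64; nΣv² − (Σv)² = 30551.16 − 27423.36 = 3127.8
r = -626.16 / √(2308.64 × 3127.8) = -626.16 / 2687.1852 ≈ -0.233

-0.233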